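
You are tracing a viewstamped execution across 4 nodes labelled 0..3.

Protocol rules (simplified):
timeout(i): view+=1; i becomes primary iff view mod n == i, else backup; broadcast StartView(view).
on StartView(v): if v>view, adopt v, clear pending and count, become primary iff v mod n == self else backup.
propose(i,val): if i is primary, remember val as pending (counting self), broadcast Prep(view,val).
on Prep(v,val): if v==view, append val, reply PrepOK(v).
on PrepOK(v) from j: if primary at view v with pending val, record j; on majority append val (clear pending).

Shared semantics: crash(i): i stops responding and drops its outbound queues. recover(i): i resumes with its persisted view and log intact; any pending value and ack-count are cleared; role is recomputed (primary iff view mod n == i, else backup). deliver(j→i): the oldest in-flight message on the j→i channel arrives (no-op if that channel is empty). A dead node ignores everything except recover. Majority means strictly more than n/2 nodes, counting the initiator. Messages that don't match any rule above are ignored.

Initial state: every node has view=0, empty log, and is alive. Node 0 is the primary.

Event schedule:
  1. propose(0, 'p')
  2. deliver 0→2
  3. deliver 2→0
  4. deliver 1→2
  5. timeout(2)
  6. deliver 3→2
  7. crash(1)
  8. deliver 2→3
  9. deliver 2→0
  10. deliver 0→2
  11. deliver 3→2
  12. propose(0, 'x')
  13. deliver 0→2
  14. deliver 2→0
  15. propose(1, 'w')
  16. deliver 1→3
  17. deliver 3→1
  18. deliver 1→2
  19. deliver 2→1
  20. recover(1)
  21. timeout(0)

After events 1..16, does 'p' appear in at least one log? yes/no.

yes

e1 propose(0,'p'): ·
e2 deliver 0→2: 2[back,v=0,p]
e3 deliver 2→0: ·
e4 deliver 1→2: ·
e5 timeout(2): 2[back,v=1,p]
e6 deliver 3→2: ·
e7 crash(1): 1[✗back,v=0,-]
e8 deliver 2→3: 3[back,v=1,-]
e9 deliver 2→0: 0[back,v=1,-]
e10 deliver 0→2: ·
e11 deliver 3→2: ·
e12 propose(0,'x'): ·
e13 deliver 0→2: ·
e14 deliver 2→0: ·
e15 propose(1,'w'): ·
e16 deliver 1→3: ·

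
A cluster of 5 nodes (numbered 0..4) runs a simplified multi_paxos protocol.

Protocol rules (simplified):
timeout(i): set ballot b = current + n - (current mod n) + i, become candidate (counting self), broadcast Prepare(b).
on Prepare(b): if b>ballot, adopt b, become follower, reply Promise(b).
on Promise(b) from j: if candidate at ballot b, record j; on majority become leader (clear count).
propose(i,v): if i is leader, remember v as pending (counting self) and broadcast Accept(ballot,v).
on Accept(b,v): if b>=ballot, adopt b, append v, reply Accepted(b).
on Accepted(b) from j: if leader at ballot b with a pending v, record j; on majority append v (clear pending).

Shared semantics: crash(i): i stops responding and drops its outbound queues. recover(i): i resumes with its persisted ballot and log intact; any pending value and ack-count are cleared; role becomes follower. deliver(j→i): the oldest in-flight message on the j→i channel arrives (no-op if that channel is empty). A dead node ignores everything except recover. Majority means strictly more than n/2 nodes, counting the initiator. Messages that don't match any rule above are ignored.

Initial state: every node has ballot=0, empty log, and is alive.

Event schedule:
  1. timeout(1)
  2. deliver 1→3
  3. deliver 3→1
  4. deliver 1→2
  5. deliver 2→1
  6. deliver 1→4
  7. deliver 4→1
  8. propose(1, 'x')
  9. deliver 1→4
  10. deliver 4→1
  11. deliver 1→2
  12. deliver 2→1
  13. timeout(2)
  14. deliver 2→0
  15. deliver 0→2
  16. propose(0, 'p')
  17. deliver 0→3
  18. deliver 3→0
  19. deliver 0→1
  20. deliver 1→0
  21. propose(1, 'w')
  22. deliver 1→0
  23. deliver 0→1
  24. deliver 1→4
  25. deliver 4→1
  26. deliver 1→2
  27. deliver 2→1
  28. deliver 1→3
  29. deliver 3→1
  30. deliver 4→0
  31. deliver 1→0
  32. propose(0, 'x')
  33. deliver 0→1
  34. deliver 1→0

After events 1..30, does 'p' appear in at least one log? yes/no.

no

1. timeout(1):  <1:cand b6 ->
2. deliver 1→3:  <3:foll b6 ->
3. deliver 3→1:  nop
4. deliver 1→2:  <2:foll b6 ->
5. deliver 2→1:  <1:lead b6 ->
6. deliver 1→4:  <4:foll b6 ->
7. deliver 4→1:  nop
8. propose(1,'x'):  nop
9. deliver 1→4:  <4:foll b6 x>
10. deliver 4→1:  nop
11. deliver 1→2:  <2:foll b6 x>
12. deliver 2→1:  <1:lead b6 x>
13. timeout(2):  <2:cand b12 x>
14. deliver 2→0:  <0:foll b12 ->
15. deliver 0→2:  nop
16. propose(0,'p'):  nop
17. deliver 0→3:  nop
18. deliver 3→0:  nop
19. deliver 0→1:  nop
20. deliver 1→0:  nop
21. propose(1,'w'):  nop
22. deliver 1→0:  nop
23. deliver 0→1:  nop
24. deliver 1→4:  <4:foll b6 x,w>
25. deliver 4→1:  nop
26. deliver 1→2:  nop
27. deliver 2→1:  <1:foll b12 x>
28. deliver 1→3:  <3:foll b6 x>
29. deliver 3→1:  nop
30. deliver 4→0:  nop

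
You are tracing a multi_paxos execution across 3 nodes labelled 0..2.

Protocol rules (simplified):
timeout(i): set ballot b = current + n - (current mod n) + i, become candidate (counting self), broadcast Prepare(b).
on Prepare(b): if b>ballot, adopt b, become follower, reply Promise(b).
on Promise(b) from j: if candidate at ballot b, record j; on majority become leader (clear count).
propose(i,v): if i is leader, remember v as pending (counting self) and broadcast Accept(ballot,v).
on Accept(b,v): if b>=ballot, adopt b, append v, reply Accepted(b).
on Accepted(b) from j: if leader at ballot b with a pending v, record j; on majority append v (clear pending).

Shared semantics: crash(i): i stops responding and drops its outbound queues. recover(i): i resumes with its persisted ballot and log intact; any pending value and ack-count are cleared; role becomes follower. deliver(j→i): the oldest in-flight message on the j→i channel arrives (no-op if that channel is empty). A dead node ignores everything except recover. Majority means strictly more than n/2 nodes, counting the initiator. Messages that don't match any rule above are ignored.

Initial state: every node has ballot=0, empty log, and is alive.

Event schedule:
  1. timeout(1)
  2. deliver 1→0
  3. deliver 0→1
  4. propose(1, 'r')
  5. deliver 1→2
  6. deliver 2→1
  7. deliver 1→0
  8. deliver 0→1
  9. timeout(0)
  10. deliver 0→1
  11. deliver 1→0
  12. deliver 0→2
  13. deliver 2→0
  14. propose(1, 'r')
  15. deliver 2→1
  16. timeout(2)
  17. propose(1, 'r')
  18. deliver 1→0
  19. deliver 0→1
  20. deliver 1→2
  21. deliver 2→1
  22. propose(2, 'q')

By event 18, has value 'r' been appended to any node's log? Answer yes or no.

1. timeout(1):  <1:cand b4 ->
2. deliver 1→0:  <0:foll b4 ->
3. deliver 0→1:  <1:lead b4 ->
4. propose(1,'r'):  nop
5. deliver 1→2:  <2:foll b4 ->
6. deliver 2→1:  nop
7. deliver 1→0:  <0:foll b4 r>
8. deliver 0→1:  <1:lead b4 r>
9. timeout(0):  <0:cand b6 r>
10. deliver 0→1:  <1:foll b6 r>
11. deliver 1→0:  <0:lead b6 r>
12. deliver 0→2:  <2:foll b6 ->
13. deliver 2→0:  nop
14. propose(1,'r'):  nop
15. deliver 2→1:  nop
16. timeout(2):  <2:cand b11 ->
17. propose(1,'r'):  nop
18. deliver 1→0:  nop

yes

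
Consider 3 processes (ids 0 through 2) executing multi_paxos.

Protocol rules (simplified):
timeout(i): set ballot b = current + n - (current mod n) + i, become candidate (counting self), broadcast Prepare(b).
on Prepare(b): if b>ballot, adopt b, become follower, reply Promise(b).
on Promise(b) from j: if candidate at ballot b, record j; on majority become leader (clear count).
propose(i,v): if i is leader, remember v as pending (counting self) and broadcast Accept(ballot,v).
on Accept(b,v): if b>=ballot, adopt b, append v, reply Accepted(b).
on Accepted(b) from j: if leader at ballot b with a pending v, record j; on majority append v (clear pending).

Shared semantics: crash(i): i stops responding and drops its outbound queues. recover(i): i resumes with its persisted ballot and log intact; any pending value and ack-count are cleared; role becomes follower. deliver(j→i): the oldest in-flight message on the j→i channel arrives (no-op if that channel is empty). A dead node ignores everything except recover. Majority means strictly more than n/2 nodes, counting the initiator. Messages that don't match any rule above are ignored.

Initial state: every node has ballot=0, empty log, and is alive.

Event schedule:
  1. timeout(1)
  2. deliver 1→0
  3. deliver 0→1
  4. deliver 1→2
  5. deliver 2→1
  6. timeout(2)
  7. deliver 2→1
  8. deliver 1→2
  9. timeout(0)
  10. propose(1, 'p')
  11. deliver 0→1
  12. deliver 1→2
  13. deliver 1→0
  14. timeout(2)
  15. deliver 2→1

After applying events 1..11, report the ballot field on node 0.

6

after 1 — timeout(1): n1:cand/b4/[-]
after 2 — deliver 1→0: n0:foll/b4/[-]
after 3 — deliver 0→1: n1:lead/b4/[-]
after 4 — deliver 1→2: n2:foll/b4/[-]
after 5 — deliver 2→1: ·
after 6 — timeout(2): n2:cand/b8/[-]
after 7 — deliver 2→1: n1:foll/b8/[-]
after 8 — deliver 1→2: n2:lead/b8/[-]
after 9 — timeout(0): n0:cand/b6/[-]
after 10 — propose(1,'p'): ·
after 11 — deliver 0→1: ·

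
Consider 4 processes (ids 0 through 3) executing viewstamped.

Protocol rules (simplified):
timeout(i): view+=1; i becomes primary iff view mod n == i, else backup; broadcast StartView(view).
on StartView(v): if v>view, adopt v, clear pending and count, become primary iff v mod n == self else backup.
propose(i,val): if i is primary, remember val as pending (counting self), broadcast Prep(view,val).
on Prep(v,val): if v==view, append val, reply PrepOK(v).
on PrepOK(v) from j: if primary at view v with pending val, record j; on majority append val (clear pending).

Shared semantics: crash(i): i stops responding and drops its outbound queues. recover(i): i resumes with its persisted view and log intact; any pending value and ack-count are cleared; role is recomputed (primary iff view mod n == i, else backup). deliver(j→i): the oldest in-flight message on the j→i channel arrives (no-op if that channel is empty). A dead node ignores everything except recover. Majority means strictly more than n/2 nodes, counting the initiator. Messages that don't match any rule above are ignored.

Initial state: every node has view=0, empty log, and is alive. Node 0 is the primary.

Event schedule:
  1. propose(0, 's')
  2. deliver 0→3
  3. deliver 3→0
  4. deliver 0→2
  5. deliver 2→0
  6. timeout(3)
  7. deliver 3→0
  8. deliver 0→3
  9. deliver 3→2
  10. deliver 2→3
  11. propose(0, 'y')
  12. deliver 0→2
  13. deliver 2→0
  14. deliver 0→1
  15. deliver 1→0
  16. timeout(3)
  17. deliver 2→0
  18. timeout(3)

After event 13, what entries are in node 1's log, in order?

after 1 — propose(0,'s'): ·
after 2 — deliver 0→3: n3:back/v0/[s]
after 3 — deliver 3→0: ·
after 4 — deliver 0→2: n2:back/v0/[s]
after 5 — deliver 2→0: n0:prim/v0/[s]
after 6 — timeout(3): n3:back/v1/[s]
after 7 — deliver 3→0: n0:back/v1/[s]
after 8 — deliver 0→3: ·
after 9 — deliver 3→2: n2:back/v1/[s]
after 10 — deliver 2→3: ·
after 11 — propose(0,'y'): ·
after 12 — deliver 0→2: ·
after 13 — deliver 2→0: ·

empty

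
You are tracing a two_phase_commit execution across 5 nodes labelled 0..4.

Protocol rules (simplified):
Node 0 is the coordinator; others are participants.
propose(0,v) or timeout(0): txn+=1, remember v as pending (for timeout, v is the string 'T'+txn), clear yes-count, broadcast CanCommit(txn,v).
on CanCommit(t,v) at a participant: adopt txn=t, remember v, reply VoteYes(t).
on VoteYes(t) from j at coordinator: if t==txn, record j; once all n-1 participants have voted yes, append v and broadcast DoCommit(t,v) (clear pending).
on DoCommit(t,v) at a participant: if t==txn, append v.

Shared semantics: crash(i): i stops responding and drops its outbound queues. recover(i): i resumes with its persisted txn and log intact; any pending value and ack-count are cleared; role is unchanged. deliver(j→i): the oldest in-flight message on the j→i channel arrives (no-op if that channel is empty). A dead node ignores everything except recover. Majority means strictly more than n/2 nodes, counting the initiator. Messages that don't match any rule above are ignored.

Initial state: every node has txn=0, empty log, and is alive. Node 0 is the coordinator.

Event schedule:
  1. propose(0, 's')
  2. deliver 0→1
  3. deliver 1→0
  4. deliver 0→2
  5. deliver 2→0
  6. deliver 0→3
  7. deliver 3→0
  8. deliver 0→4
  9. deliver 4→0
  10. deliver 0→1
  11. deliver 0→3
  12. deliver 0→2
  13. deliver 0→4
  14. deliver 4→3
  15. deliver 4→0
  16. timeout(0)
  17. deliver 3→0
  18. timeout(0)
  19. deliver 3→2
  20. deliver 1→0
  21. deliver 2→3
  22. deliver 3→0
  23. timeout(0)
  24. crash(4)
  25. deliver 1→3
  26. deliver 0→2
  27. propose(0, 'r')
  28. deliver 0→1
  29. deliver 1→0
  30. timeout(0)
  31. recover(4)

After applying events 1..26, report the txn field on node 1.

e1 propose(0,'s'): 0[coor,t=1,-]
e2 deliver 0→1: 1[part,t=1,-]
e3 deliver 1→0: ·
e4 deliver 0→2: 2[part,t=1,-]
e5 deliver 2→0: ·
e6 deliver 0→3: 3[part,t=1,-]
e7 deliver 3→0: ·
e8 deliver 0→4: 4[part,t=1,-]
e9 deliver 4→0: 0[coor,t=1,s]
e10 deliver 0→1: 1[part,t=1,s]
e11 deliver 0→3: 3[part,t=1,s]
e12 deliver 0→2: 2[part,t=1,s]
e13 deliver 0→4: 4[part,t=1,s]
e14 deliver 4→3: ·
e15 deliver 4→0: ·
e16 timeout(0): 0[coor,t=2,s]
e17 deliver 3→0: ·
e18 timeout(0): 0[coor,t=3,s]
e19 deliver 3→2: ·
e20 deliver 1→0: ·
e21 deliver 2→3: ·
e22 deliver 3→0: ·
e23 timeout(0): 0[coor,t=4,s]
e24 crash(4): 4[✗part,t=1,s]
e25 deliver 1→3: ·
e26 deliver 0→2: 2[part,t=2,s]

1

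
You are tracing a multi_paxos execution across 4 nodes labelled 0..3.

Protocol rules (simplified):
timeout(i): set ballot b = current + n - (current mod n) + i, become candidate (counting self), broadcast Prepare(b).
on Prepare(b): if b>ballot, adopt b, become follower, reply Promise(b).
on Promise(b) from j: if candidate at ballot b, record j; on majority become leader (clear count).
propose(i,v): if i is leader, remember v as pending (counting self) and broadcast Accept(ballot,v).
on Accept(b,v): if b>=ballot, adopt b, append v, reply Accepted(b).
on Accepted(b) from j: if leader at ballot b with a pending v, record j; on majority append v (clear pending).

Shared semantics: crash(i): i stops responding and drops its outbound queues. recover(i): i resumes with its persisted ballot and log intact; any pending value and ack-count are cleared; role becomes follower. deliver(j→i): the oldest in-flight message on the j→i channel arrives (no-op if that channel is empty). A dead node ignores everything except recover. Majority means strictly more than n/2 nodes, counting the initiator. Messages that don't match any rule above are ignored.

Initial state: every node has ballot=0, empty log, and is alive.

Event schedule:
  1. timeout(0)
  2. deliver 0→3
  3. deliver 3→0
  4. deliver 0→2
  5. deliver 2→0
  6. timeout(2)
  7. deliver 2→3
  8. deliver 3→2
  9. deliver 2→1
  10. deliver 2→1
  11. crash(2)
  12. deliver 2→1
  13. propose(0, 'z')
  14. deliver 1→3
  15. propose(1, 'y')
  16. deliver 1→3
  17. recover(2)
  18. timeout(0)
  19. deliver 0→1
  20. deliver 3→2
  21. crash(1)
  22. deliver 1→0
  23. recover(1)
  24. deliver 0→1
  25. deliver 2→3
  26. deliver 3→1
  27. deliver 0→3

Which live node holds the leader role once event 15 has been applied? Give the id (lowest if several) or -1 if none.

e1 timeout(0): 0[cand,b=4,-]
e2 deliver 0→3: 3[foll,b=4,-]
e3 deliver 3→0: ·
e4 deliver 0→2: 2[foll,b=4,-]
e5 deliver 2→0: 0[lead,b=4,-]
e6 timeout(2): 2[cand,b=10,-]
e7 deliver 2→3: 3[foll,b=10,-]
e8 deliver 3→2: ·
e9 deliver 2→1: 1[foll,b=10,-]
e10 deliver 2→1: ·
e11 crash(2): 2[✗cand,b=10,-]
e12 deliver 2→1: ·
e13 propose(0,'z'): ·
e14 deliver 1→3: ·
e15 propose(1,'y'): ·

0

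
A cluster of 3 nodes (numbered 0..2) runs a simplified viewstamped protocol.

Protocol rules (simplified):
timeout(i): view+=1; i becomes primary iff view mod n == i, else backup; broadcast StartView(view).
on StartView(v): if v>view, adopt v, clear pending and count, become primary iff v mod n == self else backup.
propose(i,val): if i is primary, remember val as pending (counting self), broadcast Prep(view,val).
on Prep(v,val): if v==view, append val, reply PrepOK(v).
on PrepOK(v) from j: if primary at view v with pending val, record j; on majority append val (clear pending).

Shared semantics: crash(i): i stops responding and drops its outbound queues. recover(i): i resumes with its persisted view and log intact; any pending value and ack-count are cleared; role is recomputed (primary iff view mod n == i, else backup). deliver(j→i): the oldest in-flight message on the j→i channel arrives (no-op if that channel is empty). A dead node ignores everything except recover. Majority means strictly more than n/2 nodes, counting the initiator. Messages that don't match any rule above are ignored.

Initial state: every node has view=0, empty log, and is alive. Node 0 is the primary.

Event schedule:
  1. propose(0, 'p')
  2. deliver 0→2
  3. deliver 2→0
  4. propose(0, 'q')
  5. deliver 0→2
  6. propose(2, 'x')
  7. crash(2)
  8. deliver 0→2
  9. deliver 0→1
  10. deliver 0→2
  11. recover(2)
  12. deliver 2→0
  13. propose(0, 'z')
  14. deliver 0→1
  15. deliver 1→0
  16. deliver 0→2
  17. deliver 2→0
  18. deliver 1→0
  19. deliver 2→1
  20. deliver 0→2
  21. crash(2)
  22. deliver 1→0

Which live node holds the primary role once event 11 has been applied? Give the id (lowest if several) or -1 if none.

0

[1] propose(0,'p') → ∅
[2] deliver 0→2 → N2(back v0 [p])
[3] deliver 2→0 → N0(prim v0 [p])
[4] propose(0,'q') → ∅
[5] deliver 0→2 → N2(back v0 [p,q])
[6] propose(2,'x') → ∅
[7] crash(2) → N2(✗back v0 [p,q])
[8] deliver 0→2 → ∅
[9] deliver 0→1 → N1(back v0 [p])
[10] deliver 0→2 → ∅
[11] recover(2) → N2(back v0 [p,q])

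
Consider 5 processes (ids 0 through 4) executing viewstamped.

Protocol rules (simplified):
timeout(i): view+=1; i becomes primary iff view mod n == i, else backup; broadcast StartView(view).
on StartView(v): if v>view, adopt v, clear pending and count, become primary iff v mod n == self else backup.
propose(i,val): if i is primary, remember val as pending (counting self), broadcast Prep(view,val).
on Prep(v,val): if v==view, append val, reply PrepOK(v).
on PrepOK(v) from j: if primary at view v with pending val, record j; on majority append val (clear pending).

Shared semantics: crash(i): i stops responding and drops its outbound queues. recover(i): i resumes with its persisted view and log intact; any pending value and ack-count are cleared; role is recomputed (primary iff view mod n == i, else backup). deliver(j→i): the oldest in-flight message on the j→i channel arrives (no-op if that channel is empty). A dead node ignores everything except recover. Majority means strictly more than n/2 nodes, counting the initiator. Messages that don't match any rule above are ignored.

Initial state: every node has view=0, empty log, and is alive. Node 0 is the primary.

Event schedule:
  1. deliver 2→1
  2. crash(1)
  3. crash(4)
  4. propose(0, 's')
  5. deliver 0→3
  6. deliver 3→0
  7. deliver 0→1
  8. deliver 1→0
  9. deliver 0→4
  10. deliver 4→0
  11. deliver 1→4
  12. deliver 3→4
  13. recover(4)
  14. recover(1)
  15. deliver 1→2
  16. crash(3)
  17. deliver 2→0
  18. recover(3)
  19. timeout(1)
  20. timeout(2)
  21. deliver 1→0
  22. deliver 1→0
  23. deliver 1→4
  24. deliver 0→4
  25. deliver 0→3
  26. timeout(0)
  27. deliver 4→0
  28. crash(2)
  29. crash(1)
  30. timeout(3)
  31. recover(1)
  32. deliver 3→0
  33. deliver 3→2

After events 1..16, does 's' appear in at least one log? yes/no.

yes

1. deliver 2→1:  nop
2. crash(1):  <1:✗back v0 ->
3. crash(4):  <4:✗back v0 ->
4. propose(0,'s'):  nop
5. deliver 0→3:  <3:back v0 s>
6. deliver 3→0:  nop
7. deliver 0→1:  nop
8. deliver 1→0:  nop
9. deliver 0→4:  nop
10. deliver 4→0:  nop
11. deliver 1→4:  nop
12. deliver 3→4:  nop
13. recover(4):  <4:back v0 ->
14. recover(1):  <1:back v0 ->
15. deliver 1→2:  nop
16. crash(3):  <3:✗back v0 s>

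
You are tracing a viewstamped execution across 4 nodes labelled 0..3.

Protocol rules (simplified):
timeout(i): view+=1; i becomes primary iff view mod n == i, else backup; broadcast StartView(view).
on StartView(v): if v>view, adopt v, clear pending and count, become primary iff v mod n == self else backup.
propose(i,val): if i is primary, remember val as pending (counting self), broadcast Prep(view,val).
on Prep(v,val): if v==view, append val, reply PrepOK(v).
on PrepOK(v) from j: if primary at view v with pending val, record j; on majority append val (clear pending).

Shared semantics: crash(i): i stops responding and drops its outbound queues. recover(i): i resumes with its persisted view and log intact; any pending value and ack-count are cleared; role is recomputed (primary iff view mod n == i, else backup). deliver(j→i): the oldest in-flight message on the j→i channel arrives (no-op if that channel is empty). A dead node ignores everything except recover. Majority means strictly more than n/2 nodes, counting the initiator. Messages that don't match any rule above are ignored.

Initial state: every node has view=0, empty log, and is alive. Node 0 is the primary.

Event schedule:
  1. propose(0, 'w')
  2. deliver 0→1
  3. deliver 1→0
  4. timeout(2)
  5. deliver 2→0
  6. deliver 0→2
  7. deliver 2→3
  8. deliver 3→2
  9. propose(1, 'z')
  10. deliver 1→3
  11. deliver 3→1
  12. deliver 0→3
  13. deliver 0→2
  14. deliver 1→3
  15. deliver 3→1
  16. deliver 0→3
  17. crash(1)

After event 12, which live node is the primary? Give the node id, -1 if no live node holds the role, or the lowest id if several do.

-1

[1] propose(0,'w') → ∅
[2] deliver 0→1 → N1(back v0 [w])
[3] deliver 1→0 → ∅
[4] timeout(2) → N2(back v1 [-])
[5] deliver 2→0 → N0(back v1 [-])
[6] deliver 0→2 → ∅
[7] deliver 2→3 → N3(back v1 [-])
[8] deliver 3→2 → ∅
[9] propose(1,'z') → ∅
[10] deliver 1→3 → ∅
[11] deliver 3→1 → ∅
[12] deliver 0→3 → ∅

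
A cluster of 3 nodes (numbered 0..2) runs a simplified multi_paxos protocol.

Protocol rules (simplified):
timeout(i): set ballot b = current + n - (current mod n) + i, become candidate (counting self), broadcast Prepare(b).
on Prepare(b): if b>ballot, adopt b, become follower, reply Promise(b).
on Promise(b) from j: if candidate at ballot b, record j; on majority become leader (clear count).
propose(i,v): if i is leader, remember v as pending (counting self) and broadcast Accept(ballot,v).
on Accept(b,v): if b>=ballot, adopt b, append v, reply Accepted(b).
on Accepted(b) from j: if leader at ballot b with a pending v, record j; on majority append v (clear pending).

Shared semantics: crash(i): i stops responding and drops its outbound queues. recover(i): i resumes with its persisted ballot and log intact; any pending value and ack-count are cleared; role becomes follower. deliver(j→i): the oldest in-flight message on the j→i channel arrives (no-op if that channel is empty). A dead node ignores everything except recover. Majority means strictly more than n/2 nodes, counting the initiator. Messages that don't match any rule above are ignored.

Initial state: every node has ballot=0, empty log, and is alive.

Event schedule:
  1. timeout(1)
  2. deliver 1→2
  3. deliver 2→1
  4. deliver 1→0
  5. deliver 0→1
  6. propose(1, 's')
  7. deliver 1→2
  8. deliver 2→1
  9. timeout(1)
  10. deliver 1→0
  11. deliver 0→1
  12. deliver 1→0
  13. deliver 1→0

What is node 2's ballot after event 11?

4

step 1 timeout(1): 1={cand,b=4,log=-}
step 2 deliver 1→2: 2={foll,b=4,log=-}
step 3 deliver 2→1: 1={lead,b=4,log=-}
step 4 deliver 1→0: 0={foll,b=4,log=-}
step 5 deliver 0→1: —
step 6 propose(1,'s'): —
step 7 deliver 1→2: 2={foll,b=4,log=s}
step 8 deliver 2→1: 1={lead,b=4,log=s}
step 9 timeout(1): 1={cand,b=7,log=s}
step 10 deliver 1→0: 0={foll,b=4,log=s}
step 11 deliver 0→1: —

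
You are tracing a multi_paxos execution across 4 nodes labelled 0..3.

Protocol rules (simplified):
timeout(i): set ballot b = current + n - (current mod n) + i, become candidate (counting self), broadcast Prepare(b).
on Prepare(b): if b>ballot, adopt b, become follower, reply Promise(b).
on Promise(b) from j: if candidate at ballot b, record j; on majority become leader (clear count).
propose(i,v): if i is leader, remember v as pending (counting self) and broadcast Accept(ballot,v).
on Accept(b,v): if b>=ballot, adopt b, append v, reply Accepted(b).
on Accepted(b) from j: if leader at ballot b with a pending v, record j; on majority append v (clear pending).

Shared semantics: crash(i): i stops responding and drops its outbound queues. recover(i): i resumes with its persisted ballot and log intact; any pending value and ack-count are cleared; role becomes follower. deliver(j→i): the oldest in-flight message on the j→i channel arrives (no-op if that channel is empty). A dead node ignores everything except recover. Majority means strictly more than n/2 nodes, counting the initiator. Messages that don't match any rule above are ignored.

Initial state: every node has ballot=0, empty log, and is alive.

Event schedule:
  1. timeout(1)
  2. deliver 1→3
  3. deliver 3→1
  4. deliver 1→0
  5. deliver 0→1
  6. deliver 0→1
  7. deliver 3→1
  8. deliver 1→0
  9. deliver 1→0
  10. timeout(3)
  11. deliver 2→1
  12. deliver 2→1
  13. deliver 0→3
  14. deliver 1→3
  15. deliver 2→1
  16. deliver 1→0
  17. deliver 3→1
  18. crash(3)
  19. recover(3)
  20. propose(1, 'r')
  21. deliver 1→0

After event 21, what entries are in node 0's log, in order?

empty

[1] timeout(1) → N1(cand b5 [-])
[2] deliver 1→3 → N3(foll b5 [-])
[3] deliver 3→1 → ∅
[4] deliver 1→0 → N0(foll b5 [-])
[5] deliver 0→1 → N1(lead b5 [-])
[6] deliver 0→1 → ∅
[7] deliver 3→1 → ∅
[8] deliver 1→0 → ∅
[9] deliver 1→0 → ∅
[10] timeout(3) → N3(cand b11 [-])
[11] deliver 2→1 → ∅
[12] deliver 2→1 → ∅
[13] deliver 0→3 → ∅
[14] deliver 1→3 → ∅
[15] deliver 2→1 → ∅
[16] deliver 1→0 → ∅
[17] deliver 3→1 → N1(foll b11 [-])
[18] crash(3) → N3(✗cand b11 [-])
[19] recover(3) → N3(foll b11 [-])
[20] propose(1,'r') → ∅
[21] deliver 1→0 → ∅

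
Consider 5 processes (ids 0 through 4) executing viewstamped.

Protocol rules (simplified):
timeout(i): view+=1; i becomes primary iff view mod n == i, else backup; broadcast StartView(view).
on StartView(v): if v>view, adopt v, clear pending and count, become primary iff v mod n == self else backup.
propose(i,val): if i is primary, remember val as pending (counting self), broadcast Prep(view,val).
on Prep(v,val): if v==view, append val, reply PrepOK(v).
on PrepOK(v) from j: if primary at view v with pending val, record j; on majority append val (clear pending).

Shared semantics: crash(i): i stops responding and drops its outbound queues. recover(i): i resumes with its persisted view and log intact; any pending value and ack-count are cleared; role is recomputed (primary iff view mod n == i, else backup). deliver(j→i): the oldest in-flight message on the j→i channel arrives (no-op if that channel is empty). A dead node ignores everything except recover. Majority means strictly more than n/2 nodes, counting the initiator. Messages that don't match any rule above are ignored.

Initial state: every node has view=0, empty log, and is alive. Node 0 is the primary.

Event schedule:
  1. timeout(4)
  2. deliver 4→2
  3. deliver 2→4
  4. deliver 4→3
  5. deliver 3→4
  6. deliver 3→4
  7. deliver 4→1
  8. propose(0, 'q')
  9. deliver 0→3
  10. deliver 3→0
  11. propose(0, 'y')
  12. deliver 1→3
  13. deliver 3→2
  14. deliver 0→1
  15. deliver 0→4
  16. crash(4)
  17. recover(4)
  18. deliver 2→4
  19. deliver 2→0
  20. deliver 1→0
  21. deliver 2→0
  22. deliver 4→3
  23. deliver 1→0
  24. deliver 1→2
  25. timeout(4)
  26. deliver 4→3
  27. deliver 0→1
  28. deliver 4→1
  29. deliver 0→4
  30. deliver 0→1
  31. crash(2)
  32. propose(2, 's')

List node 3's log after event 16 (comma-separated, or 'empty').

empty

after 1 — timeout(4): n4:back/v1/[-]
after 2 — deliver 4→2: n2:back/v1/[-]
after 3 — deliver 2→4: ·
after 4 — deliver 4→3: n3:back/v1/[-]
after 5 — deliver 3→4: ·
after 6 — deliver 3→4: ·
after 7 — deliver 4→1: n1:prim/v1/[-]
after 8 — propose(0,'q'): ·
after 9 — deliver 0→3: ·
after 10 — deliver 3→0: ·
after 11 — propose(0,'y'): ·
after 12 — deliver 1→3: ·
after 13 — deliver 3→2: ·
after 14 — deliver 0→1: ·
after 15 — deliver 0→4: ·
after 16 — crash(4): n4:✗back/v1/[-]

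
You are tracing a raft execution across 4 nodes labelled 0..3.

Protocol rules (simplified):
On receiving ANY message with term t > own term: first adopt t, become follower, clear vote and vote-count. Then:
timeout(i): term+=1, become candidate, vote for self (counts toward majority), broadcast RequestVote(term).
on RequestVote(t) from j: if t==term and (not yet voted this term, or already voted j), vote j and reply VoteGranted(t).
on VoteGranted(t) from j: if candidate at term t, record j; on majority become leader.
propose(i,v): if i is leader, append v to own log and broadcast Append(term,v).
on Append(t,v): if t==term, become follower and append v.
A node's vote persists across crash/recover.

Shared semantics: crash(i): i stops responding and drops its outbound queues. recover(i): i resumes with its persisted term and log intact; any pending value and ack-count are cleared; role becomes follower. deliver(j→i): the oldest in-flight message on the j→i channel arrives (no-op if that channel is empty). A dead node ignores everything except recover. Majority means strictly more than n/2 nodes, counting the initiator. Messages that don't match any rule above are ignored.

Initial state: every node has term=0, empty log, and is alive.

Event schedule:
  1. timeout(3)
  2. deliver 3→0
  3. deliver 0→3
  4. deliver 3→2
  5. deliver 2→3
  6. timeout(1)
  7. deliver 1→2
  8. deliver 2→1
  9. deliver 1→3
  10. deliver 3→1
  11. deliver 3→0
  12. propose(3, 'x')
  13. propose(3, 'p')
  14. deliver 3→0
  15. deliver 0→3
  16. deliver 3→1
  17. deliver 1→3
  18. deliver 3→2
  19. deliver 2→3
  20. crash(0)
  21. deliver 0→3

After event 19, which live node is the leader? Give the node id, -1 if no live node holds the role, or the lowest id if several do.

3

after 1 — timeout(3): n3:cand/t1/[-]
after 2 — deliver 3→0: n0:foll/t1/[-]
after 3 — deliver 0→3: ·
after 4 — deliver 3→2: n2:foll/t1/[-]
after 5 — deliver 2→3: n3:lead/t1/[-]
after 6 — timeout(1): n1:cand/t1/[-]
after 7 — deliver 1→2: ·
after 8 — deliver 2→1: ·
after 9 — deliver 1→3: ·
after 10 — deliver 3→1: ·
after 11 — deliver 3→0: ·
after 12 — propose(3,'x'): n3:lead/t1/[x]
after 13 — propose(3,'p'): n3:lead/t1/[x,p]
after 14 — deliver 3→0: n0:foll/t1/[x]
after 15 — deliver 0→3: ·
after 16 — deliver 3→1: n1:foll/t1/[x]
after 17 — deliver 1→3: ·
after 18 — deliver 3→2: n2:foll/t1/[x]
after 19 — deliver 2→3: ·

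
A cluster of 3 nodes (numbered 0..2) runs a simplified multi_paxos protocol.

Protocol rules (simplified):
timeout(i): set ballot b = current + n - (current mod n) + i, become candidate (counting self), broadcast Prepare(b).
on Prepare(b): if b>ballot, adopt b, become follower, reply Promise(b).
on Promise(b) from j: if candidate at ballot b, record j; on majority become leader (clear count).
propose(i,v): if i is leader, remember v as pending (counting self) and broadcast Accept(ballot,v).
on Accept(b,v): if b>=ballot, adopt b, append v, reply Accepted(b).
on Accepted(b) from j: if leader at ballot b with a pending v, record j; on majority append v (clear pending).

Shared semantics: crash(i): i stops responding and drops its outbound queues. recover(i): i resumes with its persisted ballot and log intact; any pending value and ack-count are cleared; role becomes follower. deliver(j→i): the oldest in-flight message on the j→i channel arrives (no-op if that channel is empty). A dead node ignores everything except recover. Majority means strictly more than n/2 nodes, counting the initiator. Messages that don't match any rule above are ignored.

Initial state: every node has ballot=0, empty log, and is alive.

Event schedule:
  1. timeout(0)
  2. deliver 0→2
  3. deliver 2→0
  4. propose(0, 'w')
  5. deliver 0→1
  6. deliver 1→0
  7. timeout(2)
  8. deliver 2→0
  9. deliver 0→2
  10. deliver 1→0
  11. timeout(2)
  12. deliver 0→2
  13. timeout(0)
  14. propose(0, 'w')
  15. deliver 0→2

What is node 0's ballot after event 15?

9

1. timeout(0):  <0:cand b3 ->
2. deliver 0→2:  <2:foll b3 ->
3. deliver 2→0:  <0:lead b3 ->
4. propose(0,'w'):  nop
5. deliver 0→1:  <1:foll b3 ->
6. deliver 1→0:  nop
7. timeout(2):  <2:cand b8 ->
8. deliver 2→0:  <0:foll b8 ->
9. deliver 0→2:  nop
10. deliver 1→0:  nop
11. timeout(2):  <2:cand b11 ->
12. deliver 0→2:  nop
13. timeout(0):  <0:cand b9 ->
14. propose(0,'w'):  nop
15. deliver 0→2:  nop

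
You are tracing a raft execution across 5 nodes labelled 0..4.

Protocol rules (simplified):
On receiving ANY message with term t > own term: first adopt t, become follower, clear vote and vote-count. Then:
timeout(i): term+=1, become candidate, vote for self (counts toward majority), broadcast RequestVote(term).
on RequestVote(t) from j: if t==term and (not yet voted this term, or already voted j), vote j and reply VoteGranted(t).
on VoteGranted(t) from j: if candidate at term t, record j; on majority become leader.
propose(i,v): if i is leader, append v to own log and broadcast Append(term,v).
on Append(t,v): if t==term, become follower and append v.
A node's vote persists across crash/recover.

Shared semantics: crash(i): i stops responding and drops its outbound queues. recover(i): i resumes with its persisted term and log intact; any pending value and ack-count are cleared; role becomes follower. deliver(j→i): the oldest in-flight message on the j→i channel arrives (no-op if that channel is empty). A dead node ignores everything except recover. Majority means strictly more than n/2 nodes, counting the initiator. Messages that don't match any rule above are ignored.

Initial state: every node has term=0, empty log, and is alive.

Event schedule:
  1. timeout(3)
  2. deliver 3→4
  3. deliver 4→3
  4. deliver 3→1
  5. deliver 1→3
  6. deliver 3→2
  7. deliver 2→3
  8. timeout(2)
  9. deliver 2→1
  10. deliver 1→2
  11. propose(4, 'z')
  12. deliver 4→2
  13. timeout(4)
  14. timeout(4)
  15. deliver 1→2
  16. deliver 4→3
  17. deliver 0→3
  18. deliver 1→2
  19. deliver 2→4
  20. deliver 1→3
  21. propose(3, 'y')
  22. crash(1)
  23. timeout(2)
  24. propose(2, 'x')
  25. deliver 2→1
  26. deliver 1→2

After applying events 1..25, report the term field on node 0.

0

e1 timeout(3): 3[cand,t=1,-]
e2 deliver 3→4: 4[foll,t=1,-]
e3 deliver 4→3: ·
e4 deliver 3→1: 1[foll,t=1,-]
e5 deliver 1→3: 3[lead,t=1,-]
e6 deliver 3→2: 2[foll,t=1,-]
e7 deliver 2→3: ·
e8 timeout(2): 2[cand,t=2,-]
e9 deliver 2→1: 1[foll,t=2,-]
e10 deliver 1→2: ·
e11 propose(4,'z'): ·
e12 deliver 4→2: ·
e13 timeout(4): 4[cand,t=2,-]
e14 timeout(4): 4[cand,t=3,-]
e15 deliver 1→2: ·
e16 deliver 4→3: 3[foll,t=2,-]
e17 deliver 0→3: ·
e18 deliver 1→2: ·
e19 deliver 2→4: ·
e20 deliver 1→3: ·
e21 propose(3,'y'): ·
e22 crash(1): 1[✗foll,t=2,-]
e23 timeout(2): 2[cand,t=3,-]
e24 propose(2,'x'): ·
e25 deliver 2→1: ·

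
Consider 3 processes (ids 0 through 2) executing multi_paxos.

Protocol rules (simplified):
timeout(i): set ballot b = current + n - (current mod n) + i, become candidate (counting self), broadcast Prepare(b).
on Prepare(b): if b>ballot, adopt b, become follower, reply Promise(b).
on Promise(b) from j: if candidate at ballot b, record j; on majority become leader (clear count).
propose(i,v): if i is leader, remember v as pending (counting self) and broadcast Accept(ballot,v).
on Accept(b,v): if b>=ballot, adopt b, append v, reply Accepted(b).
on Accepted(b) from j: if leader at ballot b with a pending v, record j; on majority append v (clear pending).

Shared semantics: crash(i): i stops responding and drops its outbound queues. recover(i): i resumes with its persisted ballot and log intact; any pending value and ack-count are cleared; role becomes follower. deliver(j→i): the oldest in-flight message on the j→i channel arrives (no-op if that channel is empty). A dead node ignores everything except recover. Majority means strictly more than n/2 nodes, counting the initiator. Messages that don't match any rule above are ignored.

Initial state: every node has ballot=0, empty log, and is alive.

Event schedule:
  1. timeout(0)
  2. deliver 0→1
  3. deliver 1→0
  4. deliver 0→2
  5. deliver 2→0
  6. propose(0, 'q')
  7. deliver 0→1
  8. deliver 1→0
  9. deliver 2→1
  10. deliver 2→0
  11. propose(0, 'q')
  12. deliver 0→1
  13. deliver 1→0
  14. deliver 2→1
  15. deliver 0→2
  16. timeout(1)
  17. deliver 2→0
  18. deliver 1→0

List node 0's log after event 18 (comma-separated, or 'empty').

after 1 — timeout(0): n0:cand/b3/[-]
after 2 — deliver 0→1: n1:foll/b3/[-]
after 3 — deliver 1→0: n0:lead/b3/[-]
after 4 — deliver 0→2: n2:foll/b3/[-]
after 5 — deliver 2→0: ·
after 6 — propose(0,'q'): ·
after 7 — deliver 0→1: n1:foll/b3/[q]
after 8 — deliver 1→0: n0:lead/b3/[q]
after 9 — deliver 2→1: ·
after 10 — deliver 2→0: ·
after 11 — propose(0,'q'): ·
after 12 — deliver 0→1: n1:foll/b3/[q,q]
after 13 — deliver 1→0: n0:lead/b3/[q,q]
after 14 — deliver 2→1: ·
after 15 — deliver 0→2: n2:foll/b3/[q]
after 16 — timeout(1): n1:cand/b7/[q,q]
after 17 — deliver 2→0: ·
after 18 — deliver 1→0: n0:foll/b7/[q,q]

q,q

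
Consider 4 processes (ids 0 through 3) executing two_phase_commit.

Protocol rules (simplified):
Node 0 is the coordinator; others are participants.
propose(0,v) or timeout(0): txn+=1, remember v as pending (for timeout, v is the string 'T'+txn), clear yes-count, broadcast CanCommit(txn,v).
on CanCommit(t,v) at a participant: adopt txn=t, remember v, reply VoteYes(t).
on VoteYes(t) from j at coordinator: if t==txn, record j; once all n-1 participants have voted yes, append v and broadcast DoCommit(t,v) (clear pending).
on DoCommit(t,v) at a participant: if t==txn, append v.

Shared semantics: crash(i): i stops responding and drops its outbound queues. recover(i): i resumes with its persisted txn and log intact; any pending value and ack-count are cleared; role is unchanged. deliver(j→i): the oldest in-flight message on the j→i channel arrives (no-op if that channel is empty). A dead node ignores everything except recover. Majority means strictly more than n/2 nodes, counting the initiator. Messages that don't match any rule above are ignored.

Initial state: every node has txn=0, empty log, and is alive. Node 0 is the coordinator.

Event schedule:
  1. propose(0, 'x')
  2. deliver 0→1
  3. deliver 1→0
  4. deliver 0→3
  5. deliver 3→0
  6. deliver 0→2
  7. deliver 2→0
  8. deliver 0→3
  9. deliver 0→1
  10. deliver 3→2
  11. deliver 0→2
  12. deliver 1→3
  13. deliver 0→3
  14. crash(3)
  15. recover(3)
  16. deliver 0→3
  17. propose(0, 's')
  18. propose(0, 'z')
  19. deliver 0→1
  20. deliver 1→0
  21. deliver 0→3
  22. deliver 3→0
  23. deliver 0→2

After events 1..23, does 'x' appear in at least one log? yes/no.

step 1 propose(0,'x'): 0={coor,t=1,log=-}
step 2 deliver 0→1: 1={part,t=1,log=-}
step 3 deliver 1→0: —
step 4 deliver 0→3: 3={part,t=1,log=-}
step 5 deliver 3→0: —
step 6 deliver 0→2: 2={part,t=1,log=-}
step 7 deliver 2→0: 0={coor,t=1,log=x}
step 8 deliver 0→3: 3={part,t=1,log=x}
step 9 deliver 0→1: 1={part,t=1,log=x}
step 10 deliver 3→2: —
step 11 deliver 0→2: 2={part,t=1,log=x}
step 12 deliver 1→3: —
step 13 deliver 0→3: —
step 14 crash(3): 3={✗part,t=1,log=x}
step 15 recover(3): 3={part,t=1,log=x}
step 16 deliver 0→3: —
step 17 propose(0,'s'): 0={coor,t=2,log=x}
step 18 propose(0,'z'): 0={coor,t=3,log=x}
step 19 deliver 0→1: 1={part,t=2,log=x}
step 20 deliver 1→0: —
step 21 deliver 0→3: 3={part,t=2,log=x}
step 22 deliver 3→0: —
step 23 deliver 0→2: 2={part,t=2,log=x}

yes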